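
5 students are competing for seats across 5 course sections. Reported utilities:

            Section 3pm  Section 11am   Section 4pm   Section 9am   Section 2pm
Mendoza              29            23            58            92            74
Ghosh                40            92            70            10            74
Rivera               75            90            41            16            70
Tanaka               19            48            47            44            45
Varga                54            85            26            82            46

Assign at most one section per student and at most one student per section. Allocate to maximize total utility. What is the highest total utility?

Optimal: Mendoza→Section 9am (92 points), Ghosh→Section 2pm (74 points), Rivera→Section 3pm (75 points), Tanaka→Section 4pm (47 points), Varga→Section 11am (85 points) — total 92+74+75+47+85 = 373 points.
Column-greedy (each section in turn goes to its best remaining student) gives 352 points, worse by 21.
Next-best assignment: Mendoza→Section 2pm, Ghosh→Section 11am, Rivera→Section 3pm, Tanaka→Section 4pm, Varga→Section 9am = 370 points.

Max total: 373 points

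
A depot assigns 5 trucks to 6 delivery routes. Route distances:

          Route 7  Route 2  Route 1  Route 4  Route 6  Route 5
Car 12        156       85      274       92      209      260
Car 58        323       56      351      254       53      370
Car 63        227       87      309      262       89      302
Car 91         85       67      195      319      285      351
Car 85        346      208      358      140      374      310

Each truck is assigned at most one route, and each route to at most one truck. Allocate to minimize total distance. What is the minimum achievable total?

Optimal: Car 12→Route 5 (260 km), Car 58→Route 6 (53 km), Car 63→Route 2 (87 km), Car 91→Route 7 (85 km), Car 85→Route 4 (140 km) — total 260+53+87+85+140 = 625 km.
Min-entry greedy (repeatedly take the single cheapest remaining cell) gives 749 km, worse by 124.
Swapping Car 12↔Car 58 (Car 12→Route 6 209 km, Car 58→Route 5 370 km) adds 266.
Checked against all permutations: 625 km is optimal.

Minimum total: 625 km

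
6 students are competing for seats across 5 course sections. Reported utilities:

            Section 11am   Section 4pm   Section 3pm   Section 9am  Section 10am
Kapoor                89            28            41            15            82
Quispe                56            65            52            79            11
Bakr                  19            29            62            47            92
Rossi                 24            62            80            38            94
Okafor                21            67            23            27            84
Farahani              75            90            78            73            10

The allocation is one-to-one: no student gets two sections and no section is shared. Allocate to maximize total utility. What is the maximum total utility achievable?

Optimal: Kapoor→Section 11am (89 points), Farahani→Section 4pm (90 points), Rossi→Section 3pm (80 points), Quispe→Section 9am (79 points), Bakr→Section 10am (92 points) — total 89+90+80+79+92 = 430 points.
Max-entry greedy (repeatedly take the single best remaining cell) gives 414 points, worse by 16.
Next-best assignment: Kapoor→Section 11am, Farahani→Section 4pm, Rossi→Section 3pm, Quispe→Section 9am, Okafor→Section 10am = 422 points.

Maximum total: 430 points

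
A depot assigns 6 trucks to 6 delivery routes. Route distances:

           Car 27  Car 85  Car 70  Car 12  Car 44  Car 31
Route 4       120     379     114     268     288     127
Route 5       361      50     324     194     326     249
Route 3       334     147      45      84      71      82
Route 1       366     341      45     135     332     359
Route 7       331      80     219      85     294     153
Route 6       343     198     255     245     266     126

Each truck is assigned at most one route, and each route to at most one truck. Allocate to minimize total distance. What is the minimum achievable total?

Optimal: Car 27→Route 4 (120 km), Car 85→Route 5 (50 km), Car 70→Route 1 (45 km), Car 12→Route 7 (85 km), Car 44→Route 3 (71 km), Car 31→Route 6 (126 km) — total 120+50+45+85+71+126 = 497 km.
Min-entry greedy (repeatedly take the single cheapest remaining cell) gives 758 km, worse by 261.
Next-best assignment: Car 27→Route 4, Car 85→Route 7, Car 70→Route 1, Car 12→Route 5, Car 44→Route 3, Car 31→Route 6 = 636 km.
Swapping Car 12↔Car 31 (Car 12→Route 6 245 km, Car 31→Route 7 153 km) adds 187.

Min total: 497 km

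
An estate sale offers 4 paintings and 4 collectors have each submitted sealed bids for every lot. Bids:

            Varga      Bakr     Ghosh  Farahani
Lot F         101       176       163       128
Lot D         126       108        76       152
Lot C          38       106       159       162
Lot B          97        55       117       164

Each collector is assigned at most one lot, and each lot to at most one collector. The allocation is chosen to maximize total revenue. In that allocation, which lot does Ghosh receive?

Treat this as an assignment problem: match each collector to one lot.
Optimal: Varga→Lot D ($126), Bakr→Lot F ($176), Ghosh→Lot C ($159), Farahani→Lot B ($164) — total 126+176+159+164 = $625.
Column-greedy (each lot in turn goes to its best remaining collector) gives $584, worse by 41.
Every other assignment is strictly worse.
Ghosh's own top lot is Lot F ($163), but forcing Ghosh→Lot F and reassigning the rest optimally gives only $559 — worse by 66.

Ghosh receives Lot C.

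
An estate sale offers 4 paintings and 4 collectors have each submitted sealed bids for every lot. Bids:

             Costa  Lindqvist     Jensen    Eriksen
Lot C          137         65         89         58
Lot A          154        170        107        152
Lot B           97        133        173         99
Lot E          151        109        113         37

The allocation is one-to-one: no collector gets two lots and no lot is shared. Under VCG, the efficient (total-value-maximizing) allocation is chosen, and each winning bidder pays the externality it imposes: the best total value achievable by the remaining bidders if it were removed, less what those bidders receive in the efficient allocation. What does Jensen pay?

Jensen pays $38.

Efficient allocation: Costa→Lot C ($137), Lindqvist→Lot E ($109), Jensen→Lot B ($173), Eriksen→Lot A ($152); total welfare W = $571.
Jensen receives Lot B at value $173, so the others get W − 173 = $398.
Without Jensen: best allocation of the remaining 3 bidders over all 4 lots is Costa→Lot E ($151), Lindqvist→Lot B ($133), Eriksen→Lot A ($152), total $436.
VCG payment = (others' best without Jensen) − (others' welfare with Jensen) = 436 − 398 = $38.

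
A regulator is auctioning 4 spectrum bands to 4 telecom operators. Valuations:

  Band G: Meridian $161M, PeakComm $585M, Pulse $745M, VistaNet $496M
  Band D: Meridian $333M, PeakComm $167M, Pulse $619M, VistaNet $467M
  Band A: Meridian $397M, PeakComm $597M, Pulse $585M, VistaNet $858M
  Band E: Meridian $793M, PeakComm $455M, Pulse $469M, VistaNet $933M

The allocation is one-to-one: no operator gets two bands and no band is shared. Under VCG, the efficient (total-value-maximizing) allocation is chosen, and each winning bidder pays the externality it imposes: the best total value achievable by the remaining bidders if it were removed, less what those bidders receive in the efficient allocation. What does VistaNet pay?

VistaNet pays $138M.

Efficient allocation: Meridian→Band E ($793M), PeakComm→Band G ($585M), Pulse→Band D ($619M), VistaNet→Band A ($858M); total welfare W = $2855M.
VistaNet receives Band A at value $858M, so the others get W − 858 = $1997M.
Without VistaNet: best allocation of the remaining 3 bidders over all 4 bands is Meridian→Band E ($793M), PeakComm→Band A ($597M), Pulse→Band G ($745M), total $2135M.
VCG payment = (others' best without VistaNet) − (others' welfare with VistaNet) = 2135 − 1997 = $138M.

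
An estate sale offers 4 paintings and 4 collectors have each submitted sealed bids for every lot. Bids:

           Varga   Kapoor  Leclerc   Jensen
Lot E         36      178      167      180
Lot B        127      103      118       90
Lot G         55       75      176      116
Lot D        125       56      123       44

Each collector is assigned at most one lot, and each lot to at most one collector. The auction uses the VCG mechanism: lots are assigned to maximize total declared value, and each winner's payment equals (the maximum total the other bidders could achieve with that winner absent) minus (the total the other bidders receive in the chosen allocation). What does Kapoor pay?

Efficient allocation: Varga→Lot D ($125), Kapoor→Lot B ($103), Leclerc→Lot G ($176), Jensen→Lot E ($180); total welfare W = $584.
Kapoor receives Lot B at value $103, so the others get W − 103 = $481.
Without Kapoor: best allocation of the remaining 3 bidders over all 4 lots is Varga→Lot B ($127), Leclerc→Lot G ($176), Jensen→Lot E ($180), total $483.
VCG payment = (others' best without Kapoor) − (others' welfare with Kapoor) = 483 − 481 = $2.

Kapoor pays $2.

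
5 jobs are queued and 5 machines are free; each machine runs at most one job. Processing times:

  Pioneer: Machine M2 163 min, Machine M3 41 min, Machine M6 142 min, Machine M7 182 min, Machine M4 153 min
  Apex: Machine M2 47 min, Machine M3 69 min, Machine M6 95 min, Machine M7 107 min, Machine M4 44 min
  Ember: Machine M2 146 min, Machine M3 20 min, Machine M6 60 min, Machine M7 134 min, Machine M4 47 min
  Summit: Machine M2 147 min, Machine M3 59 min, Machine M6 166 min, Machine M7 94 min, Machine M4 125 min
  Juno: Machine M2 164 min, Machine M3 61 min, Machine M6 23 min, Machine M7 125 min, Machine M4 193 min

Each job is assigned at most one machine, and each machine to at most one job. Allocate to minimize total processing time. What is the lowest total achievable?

Min total: 252 min

Optimal: Pioneer→Machine M3 (41 min), Apex→Machine M2 (47 min), Ember→Machine M4 (47 min), Summit→Machine M7 (94 min), Juno→Machine M6 (23 min) — total 41+47+47+94+23 = 252 min.
Min-entry greedy (repeatedly take the single cheapest remaining cell) gives 344 min, worse by 92.
Swapping Summit↔Pioneer (Summit→Machine M3 59 min, Pioneer→Machine M7 182 min) adds 106.
No other one-to-one assignment undercuts 252 min.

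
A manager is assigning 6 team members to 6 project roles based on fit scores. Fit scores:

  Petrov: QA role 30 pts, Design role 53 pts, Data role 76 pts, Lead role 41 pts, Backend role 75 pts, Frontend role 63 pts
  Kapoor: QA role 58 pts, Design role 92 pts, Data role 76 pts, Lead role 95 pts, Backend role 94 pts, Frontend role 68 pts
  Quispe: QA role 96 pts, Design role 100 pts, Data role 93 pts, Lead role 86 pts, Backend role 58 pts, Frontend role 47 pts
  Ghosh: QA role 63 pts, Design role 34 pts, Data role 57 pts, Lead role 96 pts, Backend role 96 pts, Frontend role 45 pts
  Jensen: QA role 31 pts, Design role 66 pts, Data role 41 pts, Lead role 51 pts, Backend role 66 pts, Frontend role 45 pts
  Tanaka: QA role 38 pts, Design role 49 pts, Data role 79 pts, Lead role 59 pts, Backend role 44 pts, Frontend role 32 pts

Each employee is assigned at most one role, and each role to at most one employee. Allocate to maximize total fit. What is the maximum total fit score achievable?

Treat this as an assignment problem: match each employee to one role.
Optimal: Petrov→Frontend role (63 pts), Kapoor→Lead role (95 pts), Quispe→QA role (96 pts), Ghosh→Backend role (96 pts), Jensen→Design role (66 pts), Tanaka→Data role (79 pts) — total 63+95+96+96+66+79 = 495 pts.
Column-greedy (each role in turn goes to its best remaining employee) gives 483 pts, worse by 12.
Next-best assignment: Petrov→Frontend role, Kapoor→Backend role, Quispe→QA role, Ghosh→Lead role, Jensen→Design role, Tanaka→Data role = 494 pts.

Maximum total: 495 pts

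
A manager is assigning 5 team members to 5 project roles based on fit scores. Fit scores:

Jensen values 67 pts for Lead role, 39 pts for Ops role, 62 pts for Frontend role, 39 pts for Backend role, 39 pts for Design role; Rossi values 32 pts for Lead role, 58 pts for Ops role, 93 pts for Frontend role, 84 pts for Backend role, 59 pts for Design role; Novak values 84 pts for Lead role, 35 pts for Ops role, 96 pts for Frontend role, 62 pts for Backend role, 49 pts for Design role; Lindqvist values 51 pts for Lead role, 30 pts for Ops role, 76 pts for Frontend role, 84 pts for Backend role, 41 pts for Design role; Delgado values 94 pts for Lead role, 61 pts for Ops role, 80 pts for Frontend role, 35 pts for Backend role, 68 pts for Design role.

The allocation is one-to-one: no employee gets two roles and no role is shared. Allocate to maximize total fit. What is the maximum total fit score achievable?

Max total: 373 pts

Optimal: Jensen→Lead role (67 pts), Rossi→Ops role (58 pts), Novak→Frontend role (96 pts), Lindqvist→Backend role (84 pts), Delgado→Design role (68 pts) — total 67+58+96+84+68 = 373 pts.
Row-greedy (each employee in turn takes its best remaining role) gives 324 pts, worse by 49.
Checked against all permutations: 373 pts is optimal.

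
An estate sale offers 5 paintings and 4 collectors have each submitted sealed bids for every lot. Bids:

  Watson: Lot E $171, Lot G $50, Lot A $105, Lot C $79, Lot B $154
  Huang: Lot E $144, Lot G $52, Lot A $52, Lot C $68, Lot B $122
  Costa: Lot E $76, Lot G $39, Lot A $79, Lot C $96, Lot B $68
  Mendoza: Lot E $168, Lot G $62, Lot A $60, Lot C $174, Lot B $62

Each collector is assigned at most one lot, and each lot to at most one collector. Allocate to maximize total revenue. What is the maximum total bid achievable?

Maximum total: $551

Treat this as an assignment problem: match each collector to one lot.
Optimal: Watson→Lot B ($154), Huang→Lot E ($144), Costa→Lot A ($79), Mendoza→Lot C ($174) — total 154+144+79+174 = $551.
Swapping Mendoza↔Costa (Mendoza→Lot A $60, Costa→Lot C $96) loses 97.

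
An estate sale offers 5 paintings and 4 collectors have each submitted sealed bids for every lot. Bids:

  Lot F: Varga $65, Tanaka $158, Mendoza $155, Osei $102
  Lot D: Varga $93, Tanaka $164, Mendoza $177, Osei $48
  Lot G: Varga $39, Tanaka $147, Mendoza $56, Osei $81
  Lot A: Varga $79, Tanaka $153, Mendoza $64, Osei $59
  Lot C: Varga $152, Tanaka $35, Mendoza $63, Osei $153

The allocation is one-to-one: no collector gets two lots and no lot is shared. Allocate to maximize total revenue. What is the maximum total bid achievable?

Max total: $584

Optimal: Varga→Lot C ($152), Tanaka→Lot A ($153), Mendoza→Lot D ($177), Osei→Lot F ($102) — total 152+153+177+102 = $584.
Column-greedy (each lot in turn goes to its best remaining collector) gives $495, worse by 89.
Swapping Varga↔Tanaka (Varga→Lot A $79, Tanaka→Lot C $35) loses 191.
No other one-to-one assignment exceeds $584.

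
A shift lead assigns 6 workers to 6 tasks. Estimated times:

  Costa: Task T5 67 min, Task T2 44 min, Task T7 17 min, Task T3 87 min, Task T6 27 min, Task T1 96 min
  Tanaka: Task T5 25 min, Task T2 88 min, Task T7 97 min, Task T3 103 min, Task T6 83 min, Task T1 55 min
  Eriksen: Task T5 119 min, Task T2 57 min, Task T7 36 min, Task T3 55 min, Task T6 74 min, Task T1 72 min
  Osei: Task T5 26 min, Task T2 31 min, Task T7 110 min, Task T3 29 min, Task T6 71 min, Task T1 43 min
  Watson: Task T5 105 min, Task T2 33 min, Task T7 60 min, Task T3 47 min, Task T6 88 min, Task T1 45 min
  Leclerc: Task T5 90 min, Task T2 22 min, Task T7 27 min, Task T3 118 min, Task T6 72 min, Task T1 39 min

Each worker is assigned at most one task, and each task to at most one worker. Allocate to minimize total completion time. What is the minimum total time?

Optimal: Costa→Task T6 (27 min), Tanaka→Task T5 (25 min), Eriksen→Task T7 (36 min), Osei→Task T3 (29 min), Watson→Task T1 (45 min), Leclerc→Task T2 (22 min) — total 27+25+36+29+45+22 = 184 min.
Row-greedy (each worker in turn takes its cheapest remaining task) gives 245 min, worse by 61.

Min total: 184 min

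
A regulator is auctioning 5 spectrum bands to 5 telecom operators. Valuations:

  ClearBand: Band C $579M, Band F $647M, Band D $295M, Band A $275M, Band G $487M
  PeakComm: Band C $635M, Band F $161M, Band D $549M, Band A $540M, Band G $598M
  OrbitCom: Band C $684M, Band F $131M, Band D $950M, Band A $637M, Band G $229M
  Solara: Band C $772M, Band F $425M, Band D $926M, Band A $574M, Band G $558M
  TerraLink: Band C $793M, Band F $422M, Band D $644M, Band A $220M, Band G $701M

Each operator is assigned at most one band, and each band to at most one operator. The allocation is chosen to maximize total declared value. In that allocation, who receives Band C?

Optimal: ClearBand→Band F ($647M), PeakComm→Band A ($540M), OrbitCom→Band D ($950M), Solara→Band C ($772M), TerraLink→Band G ($701M) — total 647+540+950+772+701 = $3610M.
Max-entry greedy (repeatedly take the single best remaining cell) gives $3562M, worse by 48.
Solara's own top band is Band D ($926M), but forcing Solara→Band D and reassigning the rest optimally gives only $3601M — worse by 9.

Solara receives Band C.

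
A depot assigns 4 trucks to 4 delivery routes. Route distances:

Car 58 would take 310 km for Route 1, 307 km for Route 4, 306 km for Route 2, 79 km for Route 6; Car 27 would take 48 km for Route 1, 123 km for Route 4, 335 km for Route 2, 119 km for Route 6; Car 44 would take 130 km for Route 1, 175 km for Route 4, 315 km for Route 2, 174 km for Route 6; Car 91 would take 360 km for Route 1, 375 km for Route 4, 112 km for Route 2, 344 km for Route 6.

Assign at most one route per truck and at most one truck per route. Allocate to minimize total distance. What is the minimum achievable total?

Optimal: Car 58→Route 6 (79 km), Car 27→Route 1 (48 km), Car 44→Route 4 (175 km), Car 91→Route 2 (112 km) — total 79+48+175+112 = 414 km.
Next-best assignment: Car 58→Route 6, Car 27→Route 4, Car 44→Route 1, Car 91→Route 2 = 444 km.
Swapping Car 27↔Car 58 (Car 27→Route 6 119 km, Car 58→Route 1 310 km) adds 302.
Checked against all permutations: 414 km is optimal.

Min total: 414 km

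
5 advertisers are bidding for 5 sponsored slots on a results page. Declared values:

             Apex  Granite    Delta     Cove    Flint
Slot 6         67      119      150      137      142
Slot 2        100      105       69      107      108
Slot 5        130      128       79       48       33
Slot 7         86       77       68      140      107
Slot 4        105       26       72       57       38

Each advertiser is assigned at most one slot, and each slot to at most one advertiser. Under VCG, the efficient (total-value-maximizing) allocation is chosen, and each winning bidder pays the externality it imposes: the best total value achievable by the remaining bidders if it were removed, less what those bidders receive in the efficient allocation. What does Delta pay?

Efficient allocation: Apex→Slot 4 ($105), Granite→Slot 5 ($128), Delta→Slot 6 ($150), Cove→Slot 7 ($140), Flint→Slot 2 ($108); total welfare W = $631.
Delta receives Slot 6 at value $150, so the others get W − 150 = $481.
Without Delta: best allocation of the remaining 4 bidders over all 5 slots is Apex→Slot 5 ($130), Granite→Slot 2 ($105), Cove→Slot 7 ($140), Flint→Slot 6 ($142), total $517.
VCG payment = (others' best without Delta) − (others' welfare with Delta) = 517 − 481 = $36.

Delta pays $36.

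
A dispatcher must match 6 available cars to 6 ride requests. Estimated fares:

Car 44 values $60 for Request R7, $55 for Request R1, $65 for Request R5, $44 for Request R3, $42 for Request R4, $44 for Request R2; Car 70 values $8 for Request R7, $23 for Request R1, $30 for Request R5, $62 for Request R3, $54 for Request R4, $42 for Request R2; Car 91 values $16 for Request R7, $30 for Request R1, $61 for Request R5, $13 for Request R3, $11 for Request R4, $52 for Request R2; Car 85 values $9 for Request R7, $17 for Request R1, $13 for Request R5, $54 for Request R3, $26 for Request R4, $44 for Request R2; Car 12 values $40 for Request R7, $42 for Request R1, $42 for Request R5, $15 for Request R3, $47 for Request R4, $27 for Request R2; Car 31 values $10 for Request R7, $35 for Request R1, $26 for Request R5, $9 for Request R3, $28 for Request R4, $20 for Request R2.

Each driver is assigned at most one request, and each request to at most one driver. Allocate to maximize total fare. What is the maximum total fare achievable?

Optimal: Car 44→Request R7 ($60), Car 70→Request R3 ($62), Car 91→Request R5 ($61), Car 85→Request R2 ($44), Car 12→Request R4 ($47), Car 31→Request R1 ($35) — total 60+62+61+44+47+35 = $309.
Column-greedy (each request in turn goes to its best remaining driver) gives $297, worse by 12.
Every other assignment is strictly worse.

Maximum total: $309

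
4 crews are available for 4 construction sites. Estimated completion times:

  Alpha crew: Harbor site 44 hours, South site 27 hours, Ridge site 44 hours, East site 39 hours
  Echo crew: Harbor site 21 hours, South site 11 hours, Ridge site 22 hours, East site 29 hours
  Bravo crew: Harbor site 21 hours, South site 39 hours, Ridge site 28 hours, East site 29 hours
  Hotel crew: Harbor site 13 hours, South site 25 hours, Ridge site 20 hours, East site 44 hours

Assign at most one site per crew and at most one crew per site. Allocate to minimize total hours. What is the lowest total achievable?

Optimal: Alpha crew→South site (27 hours), Echo crew→Ridge site (22 hours), Bravo crew→East site (29 hours), Hotel crew→Harbor site (13 hours) — total 27+22+29+13 = 91 hours.
Row-greedy (each crew in turn takes its cheapest remaining site) gives 120 hours, worse by 29.
Checked against all permutations: 91 hours is optimal.

Min total: 91 hours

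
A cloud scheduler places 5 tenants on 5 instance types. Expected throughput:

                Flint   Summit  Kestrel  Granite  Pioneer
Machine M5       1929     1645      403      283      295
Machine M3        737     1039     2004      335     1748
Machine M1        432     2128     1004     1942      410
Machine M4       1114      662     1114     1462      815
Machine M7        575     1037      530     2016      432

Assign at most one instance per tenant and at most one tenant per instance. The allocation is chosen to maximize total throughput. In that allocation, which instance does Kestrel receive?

This is the linear assignment problem.
Optimal: Flint→Machine M5 (1929 ops/s), Summit→Machine M1 (2128 ops/s), Kestrel→Machine M4 (1114 ops/s), Granite→Machine M7 (2016 ops/s), Pioneer→Machine M3 (1748 ops/s) — total 1929+2128+1114+2016+1748 = 8935 ops/s.
Column-greedy (each instance in turn goes to its best remaining tenant) gives 7955 ops/s, worse by 980.
Kestrel's own top instance is Machine M3 (2004 ops/s), but forcing Kestrel→Machine M3 and reassigning the rest optimally gives only 8892 ops/s — worse by 43.

Kestrel receives Machine M4.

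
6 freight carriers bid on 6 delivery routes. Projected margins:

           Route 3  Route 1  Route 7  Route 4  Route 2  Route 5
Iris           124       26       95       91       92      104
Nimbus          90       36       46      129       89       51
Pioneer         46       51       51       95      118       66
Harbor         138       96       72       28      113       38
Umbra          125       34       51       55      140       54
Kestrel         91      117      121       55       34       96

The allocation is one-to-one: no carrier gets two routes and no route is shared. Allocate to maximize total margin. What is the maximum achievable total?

Max total: $693k

Optimal: Iris→Route 5 ($104k), Nimbus→Route 4 ($129k), Pioneer→Route 2 ($118k), Harbor→Route 1 ($96k), Umbra→Route 3 ($125k), Kestrel→Route 7 ($121k) — total 104+129+118+96+125+121 = $693k.
Max-entry greedy (repeatedly take the single best remaining cell) gives $683k, worse by 10.
Swapping Pioneer↔Nimbus (Pioneer→Route 4 $95k, Nimbus→Route 2 $89k) loses 63.
Every other assignment is strictly worse.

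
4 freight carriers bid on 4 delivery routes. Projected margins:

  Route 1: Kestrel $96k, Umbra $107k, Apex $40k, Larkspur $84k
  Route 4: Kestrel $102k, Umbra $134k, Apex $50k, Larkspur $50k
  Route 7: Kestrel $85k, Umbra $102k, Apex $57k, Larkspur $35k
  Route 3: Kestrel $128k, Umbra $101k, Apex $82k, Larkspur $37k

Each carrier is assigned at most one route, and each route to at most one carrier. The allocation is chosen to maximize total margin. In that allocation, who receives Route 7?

Optimal: Kestrel→Route 3 ($128k), Umbra→Route 4 ($134k), Apex→Route 7 ($57k), Larkspur→Route 1 ($84k) — total 128+134+57+84 = $403k.
Column-greedy (each route in turn goes to its best remaining carrier) gives $303k, worse by 100.
Next-best assignment: Kestrel→Route 7, Umbra→Route 4, Apex→Route 3, Larkspur→Route 1 = $385k.
No other one-to-one assignment exceeds $403k.
Apex's own top route is Route 3 ($82k), but forcing Apex→Route 3 and reassigning the rest optimally gives only $385k — worse by 18.

Apex receives Route 7.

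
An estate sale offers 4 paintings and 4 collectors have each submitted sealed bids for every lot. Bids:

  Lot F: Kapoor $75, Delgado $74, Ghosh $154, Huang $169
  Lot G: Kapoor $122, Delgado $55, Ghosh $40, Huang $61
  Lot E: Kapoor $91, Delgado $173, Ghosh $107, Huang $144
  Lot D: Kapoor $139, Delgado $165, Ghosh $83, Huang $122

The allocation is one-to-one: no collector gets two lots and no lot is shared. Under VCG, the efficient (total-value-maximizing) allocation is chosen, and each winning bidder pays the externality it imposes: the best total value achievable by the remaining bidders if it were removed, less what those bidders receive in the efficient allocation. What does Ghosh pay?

Ghosh pays $50.

Efficient allocation: Kapoor→Lot G ($122), Delgado→Lot D ($165), Ghosh→Lot F ($154), Huang→Lot E ($144); total welfare W = $585.
Ghosh receives Lot F at value $154, so the others get W − 154 = $431.
Without Ghosh: best allocation of the remaining 3 bidders over all 4 lots is Kapoor→Lot D ($139), Delgado→Lot E ($173), Huang→Lot F ($169), total $481.
VCG payment = (others' best without Ghosh) − (others' welfare with Ghosh) = 481 − 431 = $50.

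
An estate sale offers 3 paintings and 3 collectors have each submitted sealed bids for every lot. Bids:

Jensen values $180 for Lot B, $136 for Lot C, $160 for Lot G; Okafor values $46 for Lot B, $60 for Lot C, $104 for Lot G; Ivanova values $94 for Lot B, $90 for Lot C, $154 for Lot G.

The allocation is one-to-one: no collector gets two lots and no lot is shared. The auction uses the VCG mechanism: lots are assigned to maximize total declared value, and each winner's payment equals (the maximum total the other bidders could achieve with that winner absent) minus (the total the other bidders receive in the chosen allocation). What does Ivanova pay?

Ivanova pays $44.

Efficient allocation: Jensen→Lot B ($180), Okafor→Lot C ($60), Ivanova→Lot G ($154); total welfare W = $394.
Ivanova receives Lot G at value $154, so the others get W − 154 = $240.
Without Ivanova: best allocation of the remaining 2 bidders over all 3 lots is Jensen→Lot B ($180), Okafor→Lot G ($104), total $284.
VCG payment = (others' best without Ivanova) − (others' welfare with Ivanova) = 284 − 240 = $44.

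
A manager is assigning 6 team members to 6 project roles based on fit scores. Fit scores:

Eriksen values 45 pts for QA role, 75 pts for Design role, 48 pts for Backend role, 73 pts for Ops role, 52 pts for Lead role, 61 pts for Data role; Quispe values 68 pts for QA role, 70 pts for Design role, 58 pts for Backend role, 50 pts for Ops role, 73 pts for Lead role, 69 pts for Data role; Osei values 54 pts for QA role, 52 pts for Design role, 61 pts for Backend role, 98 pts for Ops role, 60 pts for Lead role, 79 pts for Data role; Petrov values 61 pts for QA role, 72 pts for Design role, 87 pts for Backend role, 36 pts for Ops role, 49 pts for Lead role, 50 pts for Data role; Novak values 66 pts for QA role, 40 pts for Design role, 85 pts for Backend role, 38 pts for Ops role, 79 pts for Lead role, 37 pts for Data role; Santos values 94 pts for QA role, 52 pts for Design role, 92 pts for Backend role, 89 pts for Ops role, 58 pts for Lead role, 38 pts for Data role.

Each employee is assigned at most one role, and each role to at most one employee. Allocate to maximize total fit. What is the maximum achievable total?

Treat this as an assignment problem: match each employee to one role.
Optimal: Eriksen→Design role (75 pts), Quispe→Data role (69 pts), Osei→Ops role (98 pts), Petrov→Backend role (87 pts), Novak→Lead role (79 pts), Santos→QA role (94 pts) — total 75+69+98+87+79+94 = 502 pts.
Row-greedy (each employee in turn takes its best remaining role) gives 437 pts, worse by 65.
Next-best assignment: Eriksen→Data role, Quispe→Design role, Osei→Ops role, Petrov→Backend role, Novak→Lead role, Santos→QA role = 489 pts.

Maximum total: 502 pts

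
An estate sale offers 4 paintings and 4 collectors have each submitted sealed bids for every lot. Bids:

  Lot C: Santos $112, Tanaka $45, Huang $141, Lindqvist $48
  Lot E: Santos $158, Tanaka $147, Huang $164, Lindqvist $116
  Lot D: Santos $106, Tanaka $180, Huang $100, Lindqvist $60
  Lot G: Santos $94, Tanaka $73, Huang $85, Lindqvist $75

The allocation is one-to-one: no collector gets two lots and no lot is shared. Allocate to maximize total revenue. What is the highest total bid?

Maximum total: $554

This is a one-to-one assignment (maximum-weight bipartite matching).
Optimal: Santos→Lot E ($158), Tanaka→Lot D ($180), Huang→Lot C ($141), Lindqvist→Lot G ($75) — total 158+180+141+75 = $554.
Max-entry greedy (repeatedly take the single best remaining cell) gives $531, worse by 23.
Next-best assignment: Santos→Lot C, Tanaka→Lot D, Huang→Lot E, Lindqvist→Lot G = $531.
Checked against all permutations: $554 is optimal.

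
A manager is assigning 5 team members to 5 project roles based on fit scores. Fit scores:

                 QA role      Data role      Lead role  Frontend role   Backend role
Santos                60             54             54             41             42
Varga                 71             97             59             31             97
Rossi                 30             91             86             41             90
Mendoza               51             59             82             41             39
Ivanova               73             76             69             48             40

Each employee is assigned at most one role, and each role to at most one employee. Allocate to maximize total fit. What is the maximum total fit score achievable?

This is the linear assignment problem.
Optimal: Santos→Frontend role (41 pts), Varga→Backend role (97 pts), Rossi→Data role (91 pts), Mendoza→Lead role (82 pts), Ivanova→QA role (73 pts) — total 41+97+91+82+73 = 384 pts.
Column-greedy (each role in turn goes to its best remaining employee) gives 336 pts, worse by 48.

Max total: 384 pts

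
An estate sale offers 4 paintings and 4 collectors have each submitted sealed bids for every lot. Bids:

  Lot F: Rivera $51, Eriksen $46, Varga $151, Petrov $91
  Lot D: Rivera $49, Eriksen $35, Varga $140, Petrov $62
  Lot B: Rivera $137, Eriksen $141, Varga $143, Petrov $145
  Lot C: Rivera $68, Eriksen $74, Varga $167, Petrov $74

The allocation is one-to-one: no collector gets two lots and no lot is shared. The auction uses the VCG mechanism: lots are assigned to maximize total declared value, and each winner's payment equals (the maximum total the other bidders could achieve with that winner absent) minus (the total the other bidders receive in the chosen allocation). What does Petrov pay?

Efficient allocation: Rivera→Lot D ($49), Eriksen→Lot B ($141), Varga→Lot C ($167), Petrov→Lot F ($91); total welfare W = $448.
Petrov receives Lot F at value $91, so the others get W − 91 = $357.
Without Petrov: best allocation of the remaining 3 bidders over all 4 lots is Rivera→Lot B ($137), Eriksen→Lot C ($74), Varga→Lot F ($151), total $362.
VCG payment = (others' best without Petrov) − (others' welfare with Petrov) = 362 − 357 = $5.

Petrov pays $5.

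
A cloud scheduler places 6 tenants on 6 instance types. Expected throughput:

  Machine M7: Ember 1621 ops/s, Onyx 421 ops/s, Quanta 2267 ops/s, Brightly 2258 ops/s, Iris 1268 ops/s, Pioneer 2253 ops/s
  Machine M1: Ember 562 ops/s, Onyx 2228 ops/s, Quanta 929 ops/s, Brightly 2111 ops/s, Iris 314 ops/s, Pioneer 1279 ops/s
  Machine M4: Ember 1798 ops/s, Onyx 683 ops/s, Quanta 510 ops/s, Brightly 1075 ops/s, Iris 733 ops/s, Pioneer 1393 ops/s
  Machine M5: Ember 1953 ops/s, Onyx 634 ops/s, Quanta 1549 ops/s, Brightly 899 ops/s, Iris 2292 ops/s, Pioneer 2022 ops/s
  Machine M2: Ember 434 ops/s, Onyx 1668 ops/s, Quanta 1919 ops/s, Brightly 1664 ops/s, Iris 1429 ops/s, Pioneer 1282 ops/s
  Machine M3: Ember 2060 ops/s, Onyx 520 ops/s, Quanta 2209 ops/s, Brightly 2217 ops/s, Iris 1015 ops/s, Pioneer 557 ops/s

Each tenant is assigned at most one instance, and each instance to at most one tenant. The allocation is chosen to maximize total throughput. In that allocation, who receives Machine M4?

Ember receives Machine M4.

Optimal: Ember→Machine M4 (1798 ops/s), Onyx→Machine M1 (2228 ops/s), Quanta→Machine M2 (1919 ops/s), Brightly→Machine M3 (2217 ops/s), Iris→Machine M5 (2292 ops/s), Pioneer→Machine M7 (2253 ops/s) — total 1798+2228+1919+2217+2292+2253 = 12707 ops/s.
Row-greedy (each tenant in turn takes its best remaining instance) gives 11904 ops/s, worse by 803.
Ember's own top instance is Machine M3 (2060 ops/s), but forcing Ember→Machine M3 and reassigning the rest optimally gives only 12150 ops/s — worse by 557.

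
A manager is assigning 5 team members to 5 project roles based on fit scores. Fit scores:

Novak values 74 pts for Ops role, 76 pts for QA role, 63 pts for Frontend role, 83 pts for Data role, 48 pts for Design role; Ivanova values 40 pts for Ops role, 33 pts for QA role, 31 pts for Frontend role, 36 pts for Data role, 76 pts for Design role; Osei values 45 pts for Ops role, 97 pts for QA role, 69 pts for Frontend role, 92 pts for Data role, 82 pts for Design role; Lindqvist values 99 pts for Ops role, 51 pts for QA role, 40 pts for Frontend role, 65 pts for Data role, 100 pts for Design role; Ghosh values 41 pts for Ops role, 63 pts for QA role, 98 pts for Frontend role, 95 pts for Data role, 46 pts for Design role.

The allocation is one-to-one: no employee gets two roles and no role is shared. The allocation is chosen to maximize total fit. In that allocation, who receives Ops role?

Optimal: Novak→Data role (83 pts), Ivanova→Design role (76 pts), Osei→QA role (97 pts), Lindqvist→Ops role (99 pts), Ghosh→Frontend role (98 pts) — total 83+76+97+99+98 = 453 pts.
Max-entry greedy (repeatedly take the single best remaining cell) gives 418 pts, worse by 35.
Swapping Osei↔Ghosh (Osei→Frontend role 69 pts, Ghosh→QA role 63 pts) loses 63.
Every other assignment is strictly worse.
Lindqvist's own top role is Design role (100 pts), but forcing Lindqvist→Design role and reassigning the rest optimally gives only 418 pts — worse by 35.

Lindqvist receives Ops role.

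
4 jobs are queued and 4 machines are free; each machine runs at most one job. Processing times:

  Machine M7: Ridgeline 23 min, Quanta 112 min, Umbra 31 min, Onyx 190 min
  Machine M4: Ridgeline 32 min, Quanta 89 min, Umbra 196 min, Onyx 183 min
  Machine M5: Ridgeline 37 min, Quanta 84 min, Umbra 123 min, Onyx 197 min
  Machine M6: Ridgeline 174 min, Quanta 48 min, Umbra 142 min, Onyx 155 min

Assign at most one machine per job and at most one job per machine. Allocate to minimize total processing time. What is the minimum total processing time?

Minimum total: 299 min

This is the linear assignment problem.
Optimal: Ridgeline→Machine M5 (37 min), Quanta→Machine M6 (48 min), Umbra→Machine M7 (31 min), Onyx→Machine M4 (183 min) — total 37+48+31+183 = 299 min.
Row-greedy (each job in turn takes its cheapest remaining machine) gives 377 min, worse by 78.
Next-best assignment: Ridgeline→Machine M4, Quanta→Machine M5, Umbra→Machine M7, Onyx→Machine M6 = 302 min.
Swapping Onyx↔Umbra (Onyx→Machine M7 190 min, Umbra→Machine M4 196 min) adds 172.
No other one-to-one assignment undercuts 299 min.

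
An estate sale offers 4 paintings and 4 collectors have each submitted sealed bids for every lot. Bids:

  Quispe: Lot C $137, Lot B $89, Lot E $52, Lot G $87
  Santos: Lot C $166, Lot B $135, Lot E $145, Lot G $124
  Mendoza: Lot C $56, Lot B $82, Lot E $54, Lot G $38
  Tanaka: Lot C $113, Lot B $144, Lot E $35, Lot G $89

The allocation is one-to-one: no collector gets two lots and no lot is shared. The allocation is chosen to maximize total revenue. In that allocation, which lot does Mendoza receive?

Mendoza receives Lot G.

Optimal: Quispe→Lot C ($137), Santos→Lot E ($145), Mendoza→Lot G ($38), Tanaka→Lot B ($144) — total 137+145+38+144 = $464.
Max-entry greedy (repeatedly take the single best remaining cell) gives $451, worse by 13.
Next-best assignment: Quispe→Lot C, Santos→Lot G, Mendoza→Lot E, Tanaka→Lot B = $459.
No other one-to-one assignment exceeds $464.
Mendoza's own top lot is Lot B ($82), but forcing Mendoza→Lot B and reassigning the rest optimally gives only $453 — worse by 11.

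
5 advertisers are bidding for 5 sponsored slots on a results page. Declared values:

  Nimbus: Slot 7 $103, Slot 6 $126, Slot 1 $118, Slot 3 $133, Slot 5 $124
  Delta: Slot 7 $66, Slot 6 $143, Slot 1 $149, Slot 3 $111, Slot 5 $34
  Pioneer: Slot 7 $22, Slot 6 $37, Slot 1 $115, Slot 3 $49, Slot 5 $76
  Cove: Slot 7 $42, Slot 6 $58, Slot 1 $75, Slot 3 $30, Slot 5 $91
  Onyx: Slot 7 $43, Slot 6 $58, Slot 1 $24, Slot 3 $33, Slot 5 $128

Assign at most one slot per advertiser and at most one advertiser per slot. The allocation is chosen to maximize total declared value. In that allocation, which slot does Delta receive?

Optimal: Nimbus→Slot 3 ($133), Delta→Slot 6 ($143), Pioneer→Slot 1 ($115), Cove→Slot 7 ($42), Onyx→Slot 5 ($128) — total 133+143+115+42+128 = $561.
Max-entry greedy (repeatedly take the single best remaining cell) gives $490, worse by 71.
Next-best assignment: Nimbus→Slot 3, Delta→Slot 6, Pioneer→Slot 1, Cove→Slot 5, Onyx→Slot 7 = $525.
Delta's own top slot is Slot 1 ($149), but forcing Delta→Slot 1 and reassigning the rest optimally gives only $494 — worse by 67.

Delta receives Slot 6.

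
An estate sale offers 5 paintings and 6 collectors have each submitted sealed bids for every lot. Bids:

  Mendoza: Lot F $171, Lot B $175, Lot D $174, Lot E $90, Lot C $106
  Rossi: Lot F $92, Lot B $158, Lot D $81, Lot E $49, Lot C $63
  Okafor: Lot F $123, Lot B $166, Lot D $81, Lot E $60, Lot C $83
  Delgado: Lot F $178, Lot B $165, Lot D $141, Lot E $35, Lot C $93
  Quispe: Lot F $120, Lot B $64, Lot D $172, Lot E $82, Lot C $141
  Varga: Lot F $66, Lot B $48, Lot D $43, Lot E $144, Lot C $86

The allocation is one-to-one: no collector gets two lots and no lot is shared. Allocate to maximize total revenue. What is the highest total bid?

Maximum total: $803

Optimal: Delgado→Lot F ($178), Okafor→Lot B ($166), Mendoza→Lot D ($174), Varga→Lot E ($144), Quispe→Lot C ($141) — total 178+166+174+144+141 = $803.
Row-greedy (each collector in turn takes its best remaining lot) gives $573, worse by 230.
Next-best assignment: Delgado→Lot F, Rossi→Lot B, Mendoza→Lot D, Varga→Lot E, Quispe→Lot C = $795.
Every other assignment is strictly worse.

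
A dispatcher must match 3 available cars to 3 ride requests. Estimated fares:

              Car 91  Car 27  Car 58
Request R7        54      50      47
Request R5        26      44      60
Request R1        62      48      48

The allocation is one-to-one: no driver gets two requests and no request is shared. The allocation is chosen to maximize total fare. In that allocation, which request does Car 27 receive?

This is the linear assignment problem.
Optimal: Car 91→Request R1 ($62), Car 27→Request R7 ($50), Car 58→Request R5 ($60) — total 62+50+60 = $172.
Checked against all permutations: $172 is optimal.

Car 27 receives Request R7.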